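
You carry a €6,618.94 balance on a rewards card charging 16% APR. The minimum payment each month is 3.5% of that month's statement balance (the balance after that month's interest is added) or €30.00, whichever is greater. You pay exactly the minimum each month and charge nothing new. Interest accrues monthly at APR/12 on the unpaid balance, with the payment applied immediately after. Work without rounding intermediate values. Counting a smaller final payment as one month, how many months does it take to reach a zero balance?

128 months

Monthly rate r = 16%/12 = 1.33333% = 0.0133333.
While 3.5% of the post-interest balance exceeds €30.00, each month B ← (B·(1+r))·(1 − 0.035), i.e. B shrinks by the factor (1+r)·0.965 = 0.97787.
This holds for months 1–92. Entering month 93 the balance is €844.34; 3.5% of the post-interest balance is now below €30.00, so the flat €30.00 minimum applies from here.
From month 93 a fixed €30.00 at rate r clears €844.34 in 36 more payments. Total: 92 + 36 = 128 months.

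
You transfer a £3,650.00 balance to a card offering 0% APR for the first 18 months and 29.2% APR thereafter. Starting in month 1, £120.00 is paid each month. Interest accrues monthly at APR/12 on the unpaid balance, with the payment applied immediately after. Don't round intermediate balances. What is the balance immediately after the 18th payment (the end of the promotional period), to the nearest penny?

Promo months 1–18 at r₀ = 0%/12 = 0; months 19+ at r₁ = 29.2%/12 = 0.0243333.
After month 18 (no interest yet): B = £3,650.00 − 18·£120.00 = £1,490.00.

£1,490.00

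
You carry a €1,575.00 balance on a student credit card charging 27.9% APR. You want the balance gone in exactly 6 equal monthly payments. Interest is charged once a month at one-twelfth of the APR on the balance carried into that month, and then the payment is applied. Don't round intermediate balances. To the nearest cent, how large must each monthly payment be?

€284.27

Monthly rate r = 27.9%/12 = 2.325% = 0.02325.
Level-payment amortization: P = B₀·r / (1 − (1+r)^(−n)) = 1575.00·0.02325 / (1 − 1.02325^(−6)).
Denominator 1 − (1+r)^(−6) = 0.128816824.
P = 36.6187 / 0.128816824 ≈ 284.27.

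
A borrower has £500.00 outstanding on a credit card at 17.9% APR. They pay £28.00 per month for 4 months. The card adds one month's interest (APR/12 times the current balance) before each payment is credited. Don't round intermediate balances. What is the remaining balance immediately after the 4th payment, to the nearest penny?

Monthly rate r = 17.9%/12 = 1.49167% = 0.0149167.
Each month: B ← B·(1+r) − £28.00.
Month 1: interest £7.46; balance after payment £479.46.
Month 2: interest £7.15; balance after payment £458.61.
Month 3: interest £6.84; balance after payment £437.45.
Month 4: interest £6.53; balance after payment £415.98.

£415.98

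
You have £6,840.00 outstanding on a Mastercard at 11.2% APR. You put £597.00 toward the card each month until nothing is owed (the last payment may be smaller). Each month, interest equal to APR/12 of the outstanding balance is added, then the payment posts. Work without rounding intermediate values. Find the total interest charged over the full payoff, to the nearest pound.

£428

Monthly rate r = 11.2%/12 = 0.933333% = 0.00933333.
Payoff takes n = ⌈−ln(1 − rB₀/P)/ln(1+r)⌉ = ⌈12.174⌉ = 13 payments; the last is £104.18.
Total paid = 12·£597.00 + £104.18 = £7,268.18.
Total interest = total paid − principal = £7,268.18 − £6,840.00 = £428.18.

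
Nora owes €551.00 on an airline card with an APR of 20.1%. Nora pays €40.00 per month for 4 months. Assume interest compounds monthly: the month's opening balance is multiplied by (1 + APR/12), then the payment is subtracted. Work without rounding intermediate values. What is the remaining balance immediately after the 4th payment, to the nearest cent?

Monthly rate r = 20.1%/12 = 1.675% = 0.01675.
Each month: B ← B·(1+r) − €40.00.
Month 1: interest €9.23; balance after payment €520.23.
Month 2: interest €8.71; balance after payment €488.94.
Month 3: interest €8.19; balance after payment €457.13.
Month 4: interest €7.66; balance after payment €424.79.

€424.79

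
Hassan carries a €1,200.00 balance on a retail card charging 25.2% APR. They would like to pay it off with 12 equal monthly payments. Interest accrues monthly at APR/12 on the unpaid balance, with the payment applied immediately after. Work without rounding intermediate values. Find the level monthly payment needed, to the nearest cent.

Monthly rate r = 25.2%/12 = 2.1% = 0.021.
Level-payment amortization: P = B₀·r / (1 − (1+r)^(−n)) = 1200.00·0.021 / (1 − 1.021^(−12)).
Denominator 1 − (1+r)^(−12) = 0.22072437.
P = 25.2 / 0.22072437 ≈ 114.17.

€114.17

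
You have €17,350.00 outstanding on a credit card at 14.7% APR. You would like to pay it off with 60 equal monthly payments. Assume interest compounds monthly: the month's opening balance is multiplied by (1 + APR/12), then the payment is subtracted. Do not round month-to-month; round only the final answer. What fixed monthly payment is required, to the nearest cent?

€410.03

Monthly rate r = 14.7%/12 = 1.225% = 0.01225.
Level-payment amortization: P = B₀·r / (1 − (1+r)^(−n)) = 17350.00·0.01225 / (1 − 1.01225^(−60)).
Denominator 1 − (1+r)^(−60) = 0.518348548.
P = 212.537 / 0.518348548 ≈ 410.03.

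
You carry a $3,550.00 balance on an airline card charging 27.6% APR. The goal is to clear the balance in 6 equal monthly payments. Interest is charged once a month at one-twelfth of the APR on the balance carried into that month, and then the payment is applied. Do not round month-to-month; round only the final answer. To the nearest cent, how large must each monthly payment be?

Monthly rate r = 27.6%/12 = 2.3% = 0.023.
Level-payment amortization: P = B₀·r / (1 − (1+r)^(−n)) = 3550.00·0.023 / (1 − 1.023^(−6)).
Denominator 1 − (1+r)^(−6) = 0.127538648.
P = 81.65 / 0.127538648 ≈ 640.20.

$640.20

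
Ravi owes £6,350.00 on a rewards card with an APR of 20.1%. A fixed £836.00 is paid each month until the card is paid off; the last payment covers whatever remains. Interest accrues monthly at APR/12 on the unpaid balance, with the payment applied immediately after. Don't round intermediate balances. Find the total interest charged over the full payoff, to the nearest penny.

£499.66

Monthly rate r = 20.1%/12 = 1.675% = 0.01675.
Payoff takes n = ⌈−ln(1 − rB₀/P)/ln(1+r)⌉ = ⌈8.192⌉ = 9 payments; the last is £161.66.
Total paid = 8·£836.00 + £161.66 = £6,849.66.
Total interest = total paid − principal = £6,849.66 − £6,350.00 = £499.66.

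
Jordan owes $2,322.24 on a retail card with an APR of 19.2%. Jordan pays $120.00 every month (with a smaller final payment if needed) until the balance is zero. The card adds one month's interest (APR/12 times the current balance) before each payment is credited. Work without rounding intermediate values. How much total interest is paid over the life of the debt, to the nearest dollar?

$479

Monthly rate r = 19.2%/12 = 1.6% = 0.016.
Payoff takes n = ⌈−ln(1 − rB₀/P)/ln(1+r)⌉ = ⌈23.343⌉ = 24 payments; the last is $41.37.
Total paid = 23·$120.00 + $41.37 = $2,801.37.
Total interest = total paid − principal = $2,801.37 − $2,322.24 = $479.13.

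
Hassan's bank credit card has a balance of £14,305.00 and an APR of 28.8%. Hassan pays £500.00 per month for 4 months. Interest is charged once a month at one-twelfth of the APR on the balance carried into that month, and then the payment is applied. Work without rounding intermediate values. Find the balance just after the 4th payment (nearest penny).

£13,655.35

Monthly rate r = 28.8%/12 = 2.4% = 0.024.
Each month: B ← B·(1+r) − £500.00.
Month 1: interest £343.32; balance after payment £14,148.32.
Month 2: interest £339.56; balance after payment £13,987.88.
Month 3: interest £335.71; balance after payment £13,823.59.
Month 4: interest £331.77; balance after payment £13,655.35.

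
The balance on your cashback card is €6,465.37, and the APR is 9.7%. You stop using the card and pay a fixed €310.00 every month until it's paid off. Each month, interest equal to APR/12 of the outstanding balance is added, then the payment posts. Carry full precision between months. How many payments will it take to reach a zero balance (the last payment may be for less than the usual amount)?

23 months

Monthly rate r = 9.7%/12 = 0.808333% = 0.00808333.
Recurrence: B ← B·(1+r) − €310.00.
Month 1: interest €52.26; balance after payment €6,207.63.
Month 2: interest €50.18; balance after payment €5,947.81.
Closed form: n = −ln(1 − rB₀/P)/ln(1+r) = −ln(0.83141)/ln(1.00808) ≈ 22.933, so the balance reaches zero during payment 23.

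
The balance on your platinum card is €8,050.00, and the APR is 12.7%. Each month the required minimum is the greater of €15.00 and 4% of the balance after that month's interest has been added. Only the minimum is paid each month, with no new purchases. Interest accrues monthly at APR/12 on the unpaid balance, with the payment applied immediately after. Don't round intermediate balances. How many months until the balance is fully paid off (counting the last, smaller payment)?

131 months

Monthly rate r = 12.7%/12 = 1.05833% = 0.0105833.
While 4% of the post-interest balance exceeds €15.00, each month B ← (B·(1+r))·(1 − 0.04), i.e. B shrinks by the factor (1+r)·0.96 = 0.97016.
This holds for months 1–102. Entering month 103 the balance is €366.28; 4% of the post-interest balance is now below €15.00, so the flat €15.00 minimum applies from here.
From month 103 a fixed €15.00 at rate r clears €366.28 in 29 more payments. Total: 102 + 29 = 131 months.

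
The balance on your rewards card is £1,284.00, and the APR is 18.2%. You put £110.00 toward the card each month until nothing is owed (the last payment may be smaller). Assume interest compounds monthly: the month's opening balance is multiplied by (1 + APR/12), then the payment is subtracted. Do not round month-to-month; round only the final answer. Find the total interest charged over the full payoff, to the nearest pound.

£140

Monthly rate r = 18.2%/12 = 1.51667% = 0.0151667.
Payoff takes n = ⌈−ln(1 − rB₀/P)/ln(1+r)⌉ = ⌈12.944⌉ = 13 payments; the last is £103.88.
Total paid = 12·£110.00 + £103.88 = £1,423.88.
Total interest = total paid − principal = £1,423.88 − £1,284.00 = £139.88.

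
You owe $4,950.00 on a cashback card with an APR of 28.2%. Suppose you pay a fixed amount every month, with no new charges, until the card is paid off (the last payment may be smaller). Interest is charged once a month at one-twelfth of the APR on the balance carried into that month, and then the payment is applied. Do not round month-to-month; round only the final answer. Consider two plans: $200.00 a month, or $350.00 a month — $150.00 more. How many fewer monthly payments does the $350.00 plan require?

Monthly rate r = 28.2%/12 = 2.35% = 0.0235.
At $200.00/mo: n = ⌈−ln(1 − rB₀/P)/ln(1+r)⌉ = 38 payments (last $103.36); total interest = total paid − $4,950.00 = $2,553.36.
At $350.00/mo: 18 payments (last $138.45); total interest $1,138.45.
Payments saved = 38 − 18 = 20.

20 fewer payments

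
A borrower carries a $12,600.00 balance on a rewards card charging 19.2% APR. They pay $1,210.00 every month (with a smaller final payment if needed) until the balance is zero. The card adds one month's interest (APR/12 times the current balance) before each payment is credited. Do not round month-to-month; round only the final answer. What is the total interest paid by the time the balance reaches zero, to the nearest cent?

$1,295.44

Monthly rate r = 19.2%/12 = 1.6% = 0.016.
Payoff takes n = ⌈−ln(1 − rB₀/P)/ln(1+r)⌉ = ⌈11.482⌉ = 12 payments; the last is $585.44.
Total paid = 11·$1,210.00 + $585.44 = $13,895.44.
Total interest = total paid − principal = $13,895.44 − $12,600.00 = $1,295.44.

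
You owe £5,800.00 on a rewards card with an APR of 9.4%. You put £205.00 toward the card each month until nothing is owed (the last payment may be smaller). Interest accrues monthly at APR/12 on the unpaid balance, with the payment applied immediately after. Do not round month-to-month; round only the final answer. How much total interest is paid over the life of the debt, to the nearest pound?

£783

Monthly rate r = 9.4%/12 = 0.783333% = 0.00783333.
Payoff takes n = ⌈−ln(1 − rB₀/P)/ln(1+r)⌉ = ⌈32.110⌉ = 33 payments; the last is £22.63.
Total paid = 32·£205.00 + £22.63 = £6,582.63.
Total interest = total paid − principal = £6,582.63 − £5,800.00 = £782.63.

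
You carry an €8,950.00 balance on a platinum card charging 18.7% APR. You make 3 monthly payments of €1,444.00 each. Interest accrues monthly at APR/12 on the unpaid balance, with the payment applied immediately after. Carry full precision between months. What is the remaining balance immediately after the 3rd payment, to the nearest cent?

Monthly rate r = 18.7%/12 = 1.55833% = 0.0155833.
Each month: B ← B·(1+r) − €1,444.00.
Month 1: interest €139.47; balance after payment €7,645.47.
Month 2: interest €119.14; balance after payment €6,320.61.
Month 3: interest €98.50; balance after payment €4,975.11.

€4,975.11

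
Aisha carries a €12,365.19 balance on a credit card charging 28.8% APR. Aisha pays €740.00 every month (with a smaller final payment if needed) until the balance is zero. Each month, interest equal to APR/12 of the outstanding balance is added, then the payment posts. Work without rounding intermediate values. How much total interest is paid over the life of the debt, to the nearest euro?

€3,629

Monthly rate r = 28.8%/12 = 2.4% = 0.024.
Payoff takes n = ⌈−ln(1 − rB₀/P)/ln(1+r)⌉ = ⌈21.611⌉ = 22 payments; the last is €454.57.
Total paid = 21·€740.00 + €454.57 = €15,994.57.
Total interest = total paid − principal = €15,994.57 − €12,365.19 = €3,629.38.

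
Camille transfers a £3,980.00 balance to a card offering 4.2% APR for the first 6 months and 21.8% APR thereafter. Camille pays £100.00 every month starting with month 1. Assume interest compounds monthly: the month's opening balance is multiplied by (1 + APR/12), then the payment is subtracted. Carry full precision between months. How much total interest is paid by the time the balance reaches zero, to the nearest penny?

£2,118.44

Promo months 1–6 at r₀ = 4.2%/12 = 0.0035; months 7+ at r₁ = 21.8%/12 = 0.0181667.
After month 6: iterate B ← B·(1+r₀) − £100.00 for 6 months → £3,459.04.
Then at r₁ with £100.00/mo: n₂ = −ln(1 − r₁·B/P)/ln(1+r₁) ≈ 54.98 → 55 more payments.
Total paid = 60·£100.00 + £98.44 = £6,098.44; interest = £6,098.44 − £3,980.00 = £2,118.44.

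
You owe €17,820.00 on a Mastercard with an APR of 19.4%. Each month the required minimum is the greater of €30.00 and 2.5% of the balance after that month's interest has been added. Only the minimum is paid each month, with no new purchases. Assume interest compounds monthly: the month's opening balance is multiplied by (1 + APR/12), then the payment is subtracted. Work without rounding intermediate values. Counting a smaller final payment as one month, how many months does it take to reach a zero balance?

356 months

Monthly rate r = 19.4%/12 = 1.61667% = 0.0161667.
While 2.5% of the post-interest balance exceeds €30.00, each month B ← (B·(1+r))·(1 − 0.025), i.e. B shrinks by the factor (1+r)·0.975 = 0.99076.
This holds for months 1–293. Entering month 294 the balance is €1,174.87; 2.5% of the post-interest balance is now below €30.00, so the flat €30.00 minimum applies from here.
From month 294 a fixed €30.00 at rate r clears €1,174.87 in 63 more payments. Total: 293 + 63 = 356 months.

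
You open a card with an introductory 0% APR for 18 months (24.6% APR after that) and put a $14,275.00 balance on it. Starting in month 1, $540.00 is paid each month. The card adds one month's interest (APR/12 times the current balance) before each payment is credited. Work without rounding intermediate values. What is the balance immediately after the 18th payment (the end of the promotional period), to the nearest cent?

$4,555.00

Promo months 1–18 at r₀ = 0%/12 = 0; months 19+ at r₁ = 24.6%/12 = 0.0205.
After month 18 (no interest yet): B = $14,275.00 − 18·$540.00 = $4,555.00.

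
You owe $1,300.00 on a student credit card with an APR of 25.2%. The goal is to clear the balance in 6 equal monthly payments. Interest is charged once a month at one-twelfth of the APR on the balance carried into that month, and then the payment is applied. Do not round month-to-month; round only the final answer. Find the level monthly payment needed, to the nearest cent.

$232.87

Monthly rate r = 25.2%/12 = 2.1% = 0.021.
Level-payment amortization: P = B₀·r / (1 − (1+r)^(−n)) = 1300.00·0.021 / (1 − 1.021^(−6)).
Denominator 1 − (1+r)^(−6) = 0.117234102.
P = 27.3 / 0.117234102 ≈ 232.87.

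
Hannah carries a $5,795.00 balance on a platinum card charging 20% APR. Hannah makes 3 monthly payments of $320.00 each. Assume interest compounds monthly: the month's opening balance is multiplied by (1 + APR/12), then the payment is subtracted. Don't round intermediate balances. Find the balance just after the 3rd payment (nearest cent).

$5,113.52

Monthly rate r = 20%/12 = 1.66667% = 0.0166667.
Each month: B ← B·(1+r) − $320.00.
Month 1: interest $96.58; balance after payment $5,571.58.
Month 2: interest $92.86; balance after payment $5,344.44.
Month 3: interest $89.07; balance after payment $5,113.52.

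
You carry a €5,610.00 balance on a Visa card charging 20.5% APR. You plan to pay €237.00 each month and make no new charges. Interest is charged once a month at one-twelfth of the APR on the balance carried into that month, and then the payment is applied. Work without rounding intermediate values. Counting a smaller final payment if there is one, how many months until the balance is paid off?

Monthly rate r = 20.5%/12 = 1.70833% = 0.0170833.
Recurrence: B ← B·(1+r) − €237.00.
Month 1: interest €95.84; balance after payment €5,468.84.
Month 2: interest €93.43; balance after payment €5,325.26.
Closed form: n = −ln(1 − rB₀/P)/ln(1+r) = −ln(0.59562)/ln(1.01708) ≈ 30.589, so the balance reaches zero during payment 31.

31 months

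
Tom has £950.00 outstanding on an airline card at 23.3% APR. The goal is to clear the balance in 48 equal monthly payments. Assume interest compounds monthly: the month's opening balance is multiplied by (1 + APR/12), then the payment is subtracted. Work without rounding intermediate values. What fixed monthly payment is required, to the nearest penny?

Monthly rate r = 23.3%/12 = 1.94167% = 0.0194167.
Level-payment amortization: P = B₀·r / (1 − (1+r)^(−n)) = 950.00·0.0194167 / (1 − 1.01942^(−48)).
Denominator 1 − (1+r)^(−48) = 0.602701455.
P = 18.4458 / 0.602701455 ≈ 30.61.

£30.61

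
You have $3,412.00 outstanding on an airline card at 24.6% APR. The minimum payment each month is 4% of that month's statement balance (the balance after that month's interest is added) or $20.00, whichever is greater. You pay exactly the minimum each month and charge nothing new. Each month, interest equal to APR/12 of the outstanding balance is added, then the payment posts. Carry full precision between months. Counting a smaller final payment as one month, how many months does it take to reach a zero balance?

129 months

Monthly rate r = 24.6%/12 = 2.05% = 0.0205.
While 4% of the post-interest balance exceeds $20.00, each month B ← (B·(1+r))·(1 − 0.04), i.e. B shrinks by the factor (1+r)·0.96 = 0.97968.
This holds for months 1–95. Entering month 96 the balance is $485.30; 4% of the post-interest balance is now below $20.00, so the flat $20.00 minimum applies from here.
From month 96 a fixed $20.00 at rate r clears $485.30 in 34 more payments. Total: 95 + 34 = 129 months.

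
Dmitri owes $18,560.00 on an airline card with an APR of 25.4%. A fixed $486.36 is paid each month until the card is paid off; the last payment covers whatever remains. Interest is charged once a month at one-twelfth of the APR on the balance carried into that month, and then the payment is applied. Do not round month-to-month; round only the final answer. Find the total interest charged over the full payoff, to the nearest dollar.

Monthly rate r = 25.4%/12 = 2.11667% = 0.0211667.
Payoff takes n = ⌈−ln(1 − rB₀/P)/ln(1+r)⌉ = ⌈78.723⌉ = 79 payments; the last is $352.72.
Total paid = 78·$486.36 + $352.72 = $38,288.80.
Total interest = total paid − principal = $38,288.80 − $18,560.00 = $19,728.80.

$19,729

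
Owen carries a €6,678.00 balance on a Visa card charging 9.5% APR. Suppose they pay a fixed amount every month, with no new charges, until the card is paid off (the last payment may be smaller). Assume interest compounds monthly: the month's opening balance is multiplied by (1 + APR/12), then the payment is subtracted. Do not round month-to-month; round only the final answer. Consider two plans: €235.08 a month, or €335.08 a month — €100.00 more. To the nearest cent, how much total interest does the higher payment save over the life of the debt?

Monthly rate r = 9.5%/12 = 0.791667% = 0.00791667.
At €235.08/mo: n = ⌈−ln(1 − rB₀/P)/ln(1+r)⌉ = 33 payments (last €72.24); total interest = total paid − €6,678.00 = €916.80.
At €335.08/mo: 22 payments (last €260.02); total interest €618.70.
Interest saved = €916.80 − €618.70 = €298.10.

€298.10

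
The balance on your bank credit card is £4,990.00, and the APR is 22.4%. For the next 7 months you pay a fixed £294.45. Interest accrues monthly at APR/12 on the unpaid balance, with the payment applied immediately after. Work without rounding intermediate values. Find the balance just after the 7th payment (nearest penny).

£3,499.46

Monthly rate r = 22.4%/12 = 1.86667% = 0.0186667.
Each month: B ← B·(1+r) − £294.45.
Month 1: interest £93.15; balance after payment £4,788.70.
Month 2: interest £89.39; balance after payment £4,583.64.
Month 3: interest £85.56; balance after payment £4,374.75.
Month 4: interest £81.66; balance after payment £4,161.96.
Month 5: interest £77.69; balance after payment £3,945.20.
Month 6: interest £73.64; balance after payment £3,724.39.
Month 7: interest £69.52; balance after payment £3,499.46.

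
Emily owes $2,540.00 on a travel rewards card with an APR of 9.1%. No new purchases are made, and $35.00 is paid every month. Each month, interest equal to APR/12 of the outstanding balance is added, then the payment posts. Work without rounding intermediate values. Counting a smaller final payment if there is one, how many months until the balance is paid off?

106 payments

Monthly rate r = 9.1%/12 = 0.758333% = 0.00758333.
Recurrence: B ← B·(1+r) − $35.00.
Month 1: interest $19.26; balance after payment $2,524.26.
Month 2: interest $19.14; balance after payment $2,508.40.
Closed form: n = −ln(1 − rB₀/P)/ln(1+r) = −ln(0.44967)/ln(1.00758) ≈ 105.795, so the balance reaches zero during payment 106.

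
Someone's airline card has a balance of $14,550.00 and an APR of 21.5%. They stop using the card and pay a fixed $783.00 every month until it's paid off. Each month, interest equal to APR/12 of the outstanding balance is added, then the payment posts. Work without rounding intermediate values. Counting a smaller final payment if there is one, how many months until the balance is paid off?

23 months

Monthly rate r = 21.5%/12 = 1.79167% = 0.0179167.
Recurrence: B ← B·(1+r) − $783.00.
Month 1: interest $260.69; balance after payment $14,027.69.
Month 2: interest $251.33; balance after payment $13,496.02.
Closed form: n = −ln(1 − rB₀/P)/ln(1+r) = −ln(0.66707)/ln(1.01792) ≈ 22.799, so the balance reaches zero during payment 23.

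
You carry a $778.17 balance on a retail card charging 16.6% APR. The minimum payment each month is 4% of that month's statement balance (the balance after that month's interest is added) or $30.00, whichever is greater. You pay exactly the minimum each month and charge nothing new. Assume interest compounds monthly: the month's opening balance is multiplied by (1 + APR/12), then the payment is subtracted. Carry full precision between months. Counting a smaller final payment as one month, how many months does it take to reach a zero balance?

33 months

Monthly rate r = 16.6%/12 = 1.38333% = 0.0138333.
While 4% of the post-interest balance exceeds $30.00, each month B ← (B·(1+r))·(1 − 0.04), i.e. B shrinks by the factor (1+r)·0.96 = 0.97328.
This holds for months 1–2. Entering month 3 the balance is $737.14; 4% of the post-interest balance is now below $30.00, so the flat $30.00 minimum applies from here.
From month 3 a fixed $30.00 at rate r clears $737.14 in 31 more payments. Total: 2 + 31 = 33 months.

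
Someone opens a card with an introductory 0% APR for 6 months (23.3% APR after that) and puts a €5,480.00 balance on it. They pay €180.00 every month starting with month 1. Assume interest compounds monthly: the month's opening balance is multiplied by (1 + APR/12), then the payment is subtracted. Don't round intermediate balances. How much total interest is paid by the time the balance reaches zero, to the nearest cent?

Promo months 1–6 at r₀ = 0%/12 = 0; months 7+ at r₁ = 23.3%/12 = 0.0194167.
After month 6 (no interest yet): B = €5,480.00 − 6·€180.00 = €4,400.00.
Then at r₁ with €180.00/mo: n₂ = −ln(1 − r₁·B/P)/ln(1+r₁) ≈ 33.47 → 34 more payments.
Total paid = 39·€180.00 + €85.08 = €7,105.08; interest = €7,105.08 − €5,480.00 = €1,625.08.

€1,625.08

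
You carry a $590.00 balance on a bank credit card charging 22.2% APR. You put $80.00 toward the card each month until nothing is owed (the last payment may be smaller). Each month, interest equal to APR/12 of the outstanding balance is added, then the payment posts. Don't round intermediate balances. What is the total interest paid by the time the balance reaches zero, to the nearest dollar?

$50

Monthly rate r = 22.2%/12 = 1.85% = 0.0185.
Payoff takes n = ⌈−ln(1 − rB₀/P)/ln(1+r)⌉ = ⌈8.002⌉ = 9 payments; the last is $0.18.
Total paid = 8·$80.00 + $0.18 = $640.18.
Total interest = total paid − principal = $640.18 − $590.00 = $50.18.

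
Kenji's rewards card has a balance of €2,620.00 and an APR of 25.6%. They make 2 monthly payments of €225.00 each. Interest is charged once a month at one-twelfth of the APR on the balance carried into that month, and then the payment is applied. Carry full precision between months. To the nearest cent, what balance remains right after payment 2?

€2,278.18

Monthly rate r = 25.6%/12 = 2.13333% = 0.0213333.
Each month: B ← B·(1+r) − €225.00.
Month 1: interest €55.89; balance after payment €2,450.89.
Month 2: interest €52.29; balance after payment €2,278.18.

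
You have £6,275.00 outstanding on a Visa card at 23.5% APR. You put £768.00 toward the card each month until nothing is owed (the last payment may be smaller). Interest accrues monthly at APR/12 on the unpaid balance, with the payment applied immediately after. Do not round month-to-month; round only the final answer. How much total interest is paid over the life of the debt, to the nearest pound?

Monthly rate r = 23.5%/12 = 1.95833% = 0.0195833.
Payoff takes n = ⌈−ln(1 − rB₀/P)/ln(1+r)⌉ = ⌈8.990⌉ = 9 payments; the last is £760.76.
Total paid = 8·£768.00 + £760.76 = £6,904.76.
Total interest = total paid − principal = £6,904.76 − £6,275.00 = £629.76.

£630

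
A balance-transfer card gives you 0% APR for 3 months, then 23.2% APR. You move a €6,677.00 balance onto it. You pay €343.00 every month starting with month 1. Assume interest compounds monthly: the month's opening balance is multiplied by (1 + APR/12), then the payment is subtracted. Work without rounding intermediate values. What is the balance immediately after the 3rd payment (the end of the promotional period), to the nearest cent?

Promo months 1–3 at r₀ = 0%/12 = 0; months 4+ at r₁ = 23.2%/12 = 0.0193333.
After month 3 (no interest yet): B = €6,677.00 − 3·€343.00 = €5,648.00.

€5,648.00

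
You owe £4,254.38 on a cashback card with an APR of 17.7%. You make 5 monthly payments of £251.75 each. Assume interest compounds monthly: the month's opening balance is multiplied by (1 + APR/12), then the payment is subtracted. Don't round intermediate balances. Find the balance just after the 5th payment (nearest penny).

Monthly rate r = 17.7%/12 = 1.475% = 0.01475.
Each month: B ← B·(1+r) − £251.75.
Month 1: interest £62.75; balance after payment £4,065.38.
Month 2: interest £59.96; balance after payment £3,873.60.
Month 3: interest £57.14; balance after payment £3,678.98.
Month 4: interest £54.26; balance after payment £3,481.50.
Month 5: interest £51.35; balance after payment £3,281.10.

£3,281.10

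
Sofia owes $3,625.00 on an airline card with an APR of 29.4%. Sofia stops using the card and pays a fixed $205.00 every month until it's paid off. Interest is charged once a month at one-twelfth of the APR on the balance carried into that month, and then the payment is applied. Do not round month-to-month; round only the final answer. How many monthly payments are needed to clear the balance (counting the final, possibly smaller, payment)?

Monthly rate r = 29.4%/12 = 2.45% = 0.0245.
Recurrence: B ← B·(1+r) − $205.00.
Month 1: interest $88.81; balance after payment $3,508.81.
Month 2: interest $85.97; balance after payment $3,389.78.
Closed form: n = −ln(1 − rB₀/P)/ln(1+r) = −ln(0.56677)/ln(1.0245) ≈ 23.458, so the balance reaches zero during payment 24.

24 payments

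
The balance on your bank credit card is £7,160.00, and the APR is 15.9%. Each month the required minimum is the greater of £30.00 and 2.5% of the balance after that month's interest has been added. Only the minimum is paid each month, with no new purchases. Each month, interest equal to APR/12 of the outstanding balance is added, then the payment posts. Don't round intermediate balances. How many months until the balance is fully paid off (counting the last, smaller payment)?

Monthly rate r = 15.9%/12 = 1.325% = 0.01325.
While 2.5% of the post-interest balance exceeds £30.00, each month B ← (B·(1+r))·(1 − 0.025), i.e. B shrinks by the factor (1+r)·0.975 = 0.98792.
This holds for months 1–149. Entering month 150 the balance is £1,170.51; 2.5% of the post-interest balance is now below £30.00, so the flat £30.00 minimum applies from here.
From month 150 a fixed £30.00 at rate r clears £1,170.51 in 56 more payments. Total: 149 + 56 = 205 months.

205 months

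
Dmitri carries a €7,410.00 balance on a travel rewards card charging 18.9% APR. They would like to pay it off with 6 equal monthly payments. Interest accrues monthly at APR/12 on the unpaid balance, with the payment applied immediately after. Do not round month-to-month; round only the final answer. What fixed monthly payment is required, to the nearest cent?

Monthly rate r = 18.9%/12 = 1.575% = 0.01575.
Level-payment amortization: P = B₀·r / (1 − (1+r)^(−n)) = 7410.00·0.01575 / (1 − 1.01575^(−6)).
Denominator 1 − (1+r)^(−6) = 0.0895019626.
P = 116.707 / 0.0895019626 ≈ 1303.97.

€1,303.97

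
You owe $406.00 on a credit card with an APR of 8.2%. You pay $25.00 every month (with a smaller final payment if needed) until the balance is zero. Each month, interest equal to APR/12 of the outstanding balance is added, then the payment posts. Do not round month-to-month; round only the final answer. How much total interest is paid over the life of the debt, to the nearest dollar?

Monthly rate r = 8.2%/12 = 0.683333% = 0.00683333.
Payoff takes n = ⌈−ln(1 − rB₀/P)/ln(1+r)⌉ = ⌈17.273⌉ = 18 payments; the last is $6.83.
Total paid = 17·$25.00 + $6.83 = $431.83.
Total interest = total paid − principal = $431.83 − $406.00 = $25.83.

$26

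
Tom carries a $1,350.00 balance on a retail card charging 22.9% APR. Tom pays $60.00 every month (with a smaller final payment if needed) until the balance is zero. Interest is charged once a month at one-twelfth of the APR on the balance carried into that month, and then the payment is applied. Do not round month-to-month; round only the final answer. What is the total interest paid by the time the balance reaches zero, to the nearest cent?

$430.82

Monthly rate r = 22.9%/12 = 1.90833% = 0.0190833.
Payoff takes n = ⌈−ln(1 − rB₀/P)/ln(1+r)⌉ = ⌈29.678⌉ = 30 payments; the last is $40.82.
Total paid = 29·$60.00 + $40.82 = $1,780.82.
Total interest = total paid − principal = $1,780.82 − $1,350.00 = $430.82.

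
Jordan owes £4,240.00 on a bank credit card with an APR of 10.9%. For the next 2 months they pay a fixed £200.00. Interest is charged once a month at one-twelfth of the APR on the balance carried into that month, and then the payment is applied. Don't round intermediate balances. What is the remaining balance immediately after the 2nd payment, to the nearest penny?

£3,915.56

Monthly rate r = 10.9%/12 = 0.908333% = 0.00908333.
Each month: B ← B·(1+r) − £200.00.
Month 1: interest £38.51; balance after payment £4,078.51.
Month 2: interest £37.05; balance after payment £3,915.56.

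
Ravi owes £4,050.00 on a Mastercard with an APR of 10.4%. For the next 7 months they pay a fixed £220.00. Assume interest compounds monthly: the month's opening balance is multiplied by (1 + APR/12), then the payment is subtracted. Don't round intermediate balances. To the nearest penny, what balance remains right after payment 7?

£2,721.56

Monthly rate r = 10.4%/12 = 0.866667% = 0.00866667.
Each month: B ← B·(1+r) − £220.00.
Month 1: interest £35.10; balance after payment £3,865.10.
Month 2: interest £33.50; balance after payment £3,678.60.
Month 3: interest £31.88; balance after payment £3,490.48.
Month 4: interest £30.25; balance after payment £3,300.73.
Month 5: interest £28.61; balance after payment £3,109.34.
Month 6: interest £26.95; balance after payment £2,916.28.
Month 7: interest £25.27; balance after payment £2,721.56.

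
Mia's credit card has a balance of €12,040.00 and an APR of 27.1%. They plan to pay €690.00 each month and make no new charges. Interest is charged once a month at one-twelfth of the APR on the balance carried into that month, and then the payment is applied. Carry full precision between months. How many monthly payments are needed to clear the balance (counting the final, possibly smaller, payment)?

Monthly rate r = 27.1%/12 = 2.25833% = 0.0225833.
Recurrence: B ← B·(1+r) − €690.00.
Month 1: interest €271.90; balance after payment €11,621.90.
Month 2: interest €262.46; balance after payment €11,194.36.
Closed form: n = −ln(1 − rB₀/P)/ln(1+r) = −ln(0.60594)/ln(1.02258) ≈ 22.433, so the balance reaches zero during payment 23.

23 months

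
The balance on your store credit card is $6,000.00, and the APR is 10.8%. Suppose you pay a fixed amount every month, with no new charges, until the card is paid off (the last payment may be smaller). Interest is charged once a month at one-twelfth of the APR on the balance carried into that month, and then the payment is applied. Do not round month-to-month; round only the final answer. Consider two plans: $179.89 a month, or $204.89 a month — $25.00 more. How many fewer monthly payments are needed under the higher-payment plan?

5 fewer payments

Monthly rate r = 10.8%/12 = 0.9% = 0.009.
At $179.89/mo: n = ⌈−ln(1 − rB₀/P)/ln(1+r)⌉ = 40 payments (last $150.83); total interest = total paid − $6,000.00 = $1,166.54.
At $204.89/mo: 35 payments (last $29.63); total interest $995.89.
Payments saved = 40 − 35 = 5.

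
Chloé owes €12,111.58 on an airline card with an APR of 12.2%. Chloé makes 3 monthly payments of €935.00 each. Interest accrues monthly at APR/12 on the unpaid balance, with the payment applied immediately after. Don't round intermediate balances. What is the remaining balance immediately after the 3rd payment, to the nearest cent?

€9,651.14

Monthly rate r = 12.2%/12 = 1.01667% = 0.0101667.
Each month: B ← B·(1+r) − €935.00.
Month 1: interest €123.13; balance after payment €11,299.71.
Month 2: interest €114.88; balance after payment €10,479.59.
Month 3: interest €106.54; balance after payment €9,651.14.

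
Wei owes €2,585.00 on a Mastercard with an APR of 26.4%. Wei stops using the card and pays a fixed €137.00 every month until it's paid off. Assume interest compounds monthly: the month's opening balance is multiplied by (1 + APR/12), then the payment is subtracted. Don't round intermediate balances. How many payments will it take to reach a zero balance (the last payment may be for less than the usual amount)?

25 months

Monthly rate r = 26.4%/12 = 2.2% = 0.022.
Recurrence: B ← B·(1+r) − €137.00.
Month 1: interest €56.87; balance after payment €2,504.87.
Month 2: interest €55.11; balance after payment €2,422.98.
Closed form: n = −ln(1 − rB₀/P)/ln(1+r) = −ln(0.58489)/ln(1.022) ≈ 24.646, so the balance reaches zero during payment 25.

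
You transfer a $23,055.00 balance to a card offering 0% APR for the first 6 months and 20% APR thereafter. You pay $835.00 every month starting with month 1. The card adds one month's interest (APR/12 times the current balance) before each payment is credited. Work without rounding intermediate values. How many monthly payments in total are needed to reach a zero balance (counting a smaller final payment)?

34 months

Promo months 1–6 at r₀ = 0%/12 = 0; months 7+ at r₁ = 20%/12 = 0.0166667.
After month 6 (no interest yet): B = $23,055.00 − 6·$835.00 = $18,045.00.
Then at r₁ with $835.00/mo: n₂ = −ln(1 − r₁·B/P)/ln(1+r₁) ≈ 27.02 → 28 more payments.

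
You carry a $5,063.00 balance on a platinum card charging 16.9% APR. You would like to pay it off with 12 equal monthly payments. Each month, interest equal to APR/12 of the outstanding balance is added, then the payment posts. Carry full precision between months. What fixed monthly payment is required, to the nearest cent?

$461.53

Monthly rate r = 16.9%/12 = 1.40833% = 0.0140833.
Level-payment amortization: P = B₀·r / (1 − (1+r)^(−n)) = 5063.00·0.0140833 / (1 − 1.01408^(−12)).
Denominator 1 − (1+r)^(−12) = 0.154494846.
P = 71.3039 / 0.154494846 ≈ 461.53.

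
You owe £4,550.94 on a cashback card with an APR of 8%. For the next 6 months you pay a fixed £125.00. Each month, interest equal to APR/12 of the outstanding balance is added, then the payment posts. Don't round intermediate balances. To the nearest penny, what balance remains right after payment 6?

Monthly rate r = 8%/12 = 0.666667% = 0.00666667.
Each month: B ← B·(1+r) − £125.00.
Month 1: interest £30.34; balance after payment £4,456.28.
Month 2: interest £29.71; balance after payment £4,360.99.
Month 3: interest £29.07; balance after payment £4,265.06.
Month 4: interest £28.43; balance after payment £4,168.50.
Month 5: interest £27.79; balance after payment £4,071.29.
Month 6: interest £27.14; balance after payment £3,973.43.

£3,973.43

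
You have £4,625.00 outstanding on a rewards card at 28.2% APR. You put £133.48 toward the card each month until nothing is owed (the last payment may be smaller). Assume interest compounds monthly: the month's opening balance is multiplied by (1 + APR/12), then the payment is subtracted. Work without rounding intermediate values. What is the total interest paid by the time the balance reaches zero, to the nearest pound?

£5,049

Monthly rate r = 28.2%/12 = 2.35% = 0.0235.
Payoff takes n = ⌈−ln(1 − rB₀/P)/ln(1+r)⌉ = ⌈72.473⌉ = 73 payments; the last is £63.51.
Total paid = 72·£133.48 + £63.51 = £9,674.07.
Total interest = total paid − principal = £9,674.07 − £4,625.00 = £5,049.07.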